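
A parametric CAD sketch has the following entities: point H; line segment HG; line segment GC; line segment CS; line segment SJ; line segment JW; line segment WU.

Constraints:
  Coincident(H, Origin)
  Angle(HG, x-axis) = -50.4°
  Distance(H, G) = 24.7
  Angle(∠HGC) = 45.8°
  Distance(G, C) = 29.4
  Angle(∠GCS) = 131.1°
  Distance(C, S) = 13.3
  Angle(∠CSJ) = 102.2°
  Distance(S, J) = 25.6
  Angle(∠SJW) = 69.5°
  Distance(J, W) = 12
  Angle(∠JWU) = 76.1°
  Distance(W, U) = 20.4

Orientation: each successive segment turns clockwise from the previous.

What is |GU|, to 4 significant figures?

38.24

H is at the origin; HG runs at -50.4° with length 24.7, so G = (15.74, -19.03). ∠HGC = 45.8° gives GC at 175.4° from the x-axis; with |GC| = 29.4, C = (-13.56, -16.67). ∠GCS = 131.1° gives CS at 126.5° from the x-axis; with |CS| = 13.3, S = (-21.47, -5.983). ∠CSJ = 102.2° gives SJ at 48.70° from the x-axis; with |SJ| = 25.6, J = (-4.576, 13.25). ∠SJW = 69.5° gives JW at -61.80° from the x-axis; with |JW| = 12.0, W = (1.095, 2.674). ∠JWU = 76.1° gives WU at -165.7° from the x-axis; with |WU| = 20.4, U = (-18.67, -2.365). Then |GU| = |U − G| = 38.24.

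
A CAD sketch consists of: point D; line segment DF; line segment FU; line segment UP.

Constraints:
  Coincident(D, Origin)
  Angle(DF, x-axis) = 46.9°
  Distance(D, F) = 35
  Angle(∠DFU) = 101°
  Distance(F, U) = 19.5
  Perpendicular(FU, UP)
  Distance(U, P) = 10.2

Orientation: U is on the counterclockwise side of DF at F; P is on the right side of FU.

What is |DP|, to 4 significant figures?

51.68

∠DFU = 101.0°, so FU runs at 46.9° + (180° − 101.0°) = 125.9° from the x-axis; with |FU| = 19.5, U = F + 19.5·(cos 125.9°, sin 125.9°) = (12.48, 41.35). FU is perpendicular to UP; with |UP| = 10.2 on the right of FU, P = U + 10.2·(0.8100, 0.5864) = (20.74, 47.33). Then |DP| = |P − D| = 51.68.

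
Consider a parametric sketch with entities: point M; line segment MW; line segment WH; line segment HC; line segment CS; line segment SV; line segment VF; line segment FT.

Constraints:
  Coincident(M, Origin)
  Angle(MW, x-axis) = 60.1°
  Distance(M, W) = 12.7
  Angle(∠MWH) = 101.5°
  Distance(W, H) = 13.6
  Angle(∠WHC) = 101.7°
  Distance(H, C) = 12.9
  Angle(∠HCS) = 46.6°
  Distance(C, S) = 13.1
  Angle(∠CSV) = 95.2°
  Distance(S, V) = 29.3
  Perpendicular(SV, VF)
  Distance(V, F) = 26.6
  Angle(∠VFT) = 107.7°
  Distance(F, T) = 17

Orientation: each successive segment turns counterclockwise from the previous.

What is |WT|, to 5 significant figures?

40.193

M is at the origin; MW runs at 60.1° with length 12.7, so W = (6.3308, 11.010). ∠MWH = 101.5° gives WH at 138.60° from the x-axis; with |WH| = 13.6, H = (-3.8707, 20.003). ∠WHC = 101.7° gives HC at -143.10° from the x-axis; with |HC| = 12.9, C = (-14.187, 12.258). ∠HCS = 46.6° gives CS at -9.7000° from the x-axis; with |CS| = 13.1, S = (-1.2739, 10.051). ∠CSV = 95.2° gives SV at 75.100° from the x-axis; with |SV| = 29.3, V = (6.2601, 38.366). SV is perpendicular to VF, so VF runs at 165.10°; with |VF| = 26.6, F = (-19.446, 45.205). ∠VFT = 107.7° gives FT at -122.60° from the x-axis; with |FT| = 17.0, T = (-28.605, 30.884). Then |WT| = |T − W| = 40.193.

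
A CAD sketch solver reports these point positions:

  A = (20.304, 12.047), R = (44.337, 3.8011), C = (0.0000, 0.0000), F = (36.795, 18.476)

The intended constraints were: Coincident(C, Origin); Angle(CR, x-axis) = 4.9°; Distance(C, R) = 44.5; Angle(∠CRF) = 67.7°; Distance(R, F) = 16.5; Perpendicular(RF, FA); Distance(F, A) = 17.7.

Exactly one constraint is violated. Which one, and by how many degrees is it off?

Perpendicular(RF, FA) — off by 5.90°.

C = (0.00, 0.00) ✓; CR at 4.900° ✓; |CR| = 44.50 ✓; ∠CRF = 67.70° ✓; |RF| = 16.50 ✓; ∠(RF, FA) = 84.10° ✗; |FA| = 17.70 ✓.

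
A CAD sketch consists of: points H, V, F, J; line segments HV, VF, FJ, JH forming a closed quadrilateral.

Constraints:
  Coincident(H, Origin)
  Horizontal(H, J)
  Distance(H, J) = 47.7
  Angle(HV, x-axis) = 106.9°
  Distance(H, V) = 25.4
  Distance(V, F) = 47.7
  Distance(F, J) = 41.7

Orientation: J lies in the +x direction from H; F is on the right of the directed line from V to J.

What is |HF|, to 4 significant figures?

22.57

Checks: |VF| = 47.70 ✓; |FJ| = 41.70 ✓.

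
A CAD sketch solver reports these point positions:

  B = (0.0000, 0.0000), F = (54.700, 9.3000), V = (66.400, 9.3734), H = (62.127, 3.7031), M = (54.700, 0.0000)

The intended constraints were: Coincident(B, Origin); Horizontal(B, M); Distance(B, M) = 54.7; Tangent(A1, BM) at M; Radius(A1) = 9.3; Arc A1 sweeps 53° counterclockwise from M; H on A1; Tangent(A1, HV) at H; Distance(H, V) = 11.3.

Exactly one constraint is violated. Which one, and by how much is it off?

Distance(H, V) = 11.3 — off by 4.20.

B = (0.00, 0.00) ✓; B.y = 0.00, M.y = 0.00 ✓; |BM| = 54.70 ✓; ∠(FM, MB) = 90.00° ✓; |FM| = 9.300 ✓; bearing(F→H) − bearing(F→M) = 53.00° ✓; |FH| = 9.300 ✓; ∠(FH, HV) = 90.00° ✓; |HV| = 7.100 ✗.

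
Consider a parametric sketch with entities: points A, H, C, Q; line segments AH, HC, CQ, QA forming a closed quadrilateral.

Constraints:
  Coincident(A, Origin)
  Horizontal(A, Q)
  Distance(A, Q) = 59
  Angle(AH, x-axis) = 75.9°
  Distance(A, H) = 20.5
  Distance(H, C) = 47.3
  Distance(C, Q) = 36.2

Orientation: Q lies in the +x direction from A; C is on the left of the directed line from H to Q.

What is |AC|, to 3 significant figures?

60.9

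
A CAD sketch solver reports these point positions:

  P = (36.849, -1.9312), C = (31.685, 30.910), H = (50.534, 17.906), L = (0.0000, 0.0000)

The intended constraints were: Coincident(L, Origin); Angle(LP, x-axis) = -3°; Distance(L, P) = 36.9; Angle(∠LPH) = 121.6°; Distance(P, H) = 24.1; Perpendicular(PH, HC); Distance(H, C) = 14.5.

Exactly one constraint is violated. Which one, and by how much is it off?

Distance(H, C) = 14.5 — off by 8.40.

L = (0.00, 0.00) ✓; LP at -3.000° ✓; |LP| = 36.90 ✓; ∠LPH = 121.6° ✓; |PH| = 24.10 ✓; ∠(PH, HC) = 90.00° ✓; |HC| = 22.90 ✗.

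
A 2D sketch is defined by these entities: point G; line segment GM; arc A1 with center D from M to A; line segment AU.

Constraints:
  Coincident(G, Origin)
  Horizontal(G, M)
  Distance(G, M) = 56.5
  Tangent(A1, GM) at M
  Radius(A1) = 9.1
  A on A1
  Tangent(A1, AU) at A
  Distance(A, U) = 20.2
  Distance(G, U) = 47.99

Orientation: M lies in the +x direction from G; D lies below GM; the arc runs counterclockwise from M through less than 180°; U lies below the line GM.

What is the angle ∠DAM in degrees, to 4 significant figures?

55.07°

Checks: ∠(DM, MG) = 90.00° ✓; |DM| = 9.100 ✓; |DA| = 9.100 ✓; ∠(DA, AU) = 90.00° ✓; |AU| = 20.20 ✓; |GU| = 47.99 ✓.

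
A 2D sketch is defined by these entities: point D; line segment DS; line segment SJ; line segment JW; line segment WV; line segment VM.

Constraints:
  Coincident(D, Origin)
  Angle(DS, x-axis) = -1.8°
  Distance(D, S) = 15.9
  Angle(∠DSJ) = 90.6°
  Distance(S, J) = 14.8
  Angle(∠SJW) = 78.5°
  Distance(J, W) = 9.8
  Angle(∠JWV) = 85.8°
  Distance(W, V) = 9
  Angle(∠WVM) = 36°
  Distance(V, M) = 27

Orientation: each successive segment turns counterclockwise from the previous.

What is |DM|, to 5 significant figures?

34.756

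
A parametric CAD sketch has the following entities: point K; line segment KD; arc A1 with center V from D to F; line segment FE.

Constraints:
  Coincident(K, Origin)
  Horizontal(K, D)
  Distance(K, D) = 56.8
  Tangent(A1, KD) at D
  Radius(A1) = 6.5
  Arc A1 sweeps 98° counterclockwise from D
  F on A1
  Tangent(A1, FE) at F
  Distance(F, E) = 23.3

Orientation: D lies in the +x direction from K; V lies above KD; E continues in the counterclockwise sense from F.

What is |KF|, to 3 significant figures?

63.7

K is at the origin; K and D share the same y with |KD| = 56.8 and D on the +x side, so D = (56.8, 0.00). A1 meets KD tangentially, so VD is at right angles to KD, so V = D + (0, 6.5) = (56.8, 6.50). On A1, D sits at bearing -90° from V; a 98° counterclockwise sweep puts F at bearing 8°, so F = V + 6.5·(cos 8°, sin 8°) = (63.2, 7.40). Then |KF| = |F − K| = 63.7.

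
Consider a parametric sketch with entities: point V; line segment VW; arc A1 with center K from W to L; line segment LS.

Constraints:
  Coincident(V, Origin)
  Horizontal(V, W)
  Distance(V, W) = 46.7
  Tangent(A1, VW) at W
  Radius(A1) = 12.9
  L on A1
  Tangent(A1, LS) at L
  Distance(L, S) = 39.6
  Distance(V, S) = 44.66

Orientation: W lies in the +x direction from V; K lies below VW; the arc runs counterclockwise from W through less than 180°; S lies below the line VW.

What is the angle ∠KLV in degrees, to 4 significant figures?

162.2°

Checks: |KL| = 12.90 ✓; ∠(KL, LS) = 90.00° ✓; |LS| = 39.60 ✓; |VS| = 44.66 ✓.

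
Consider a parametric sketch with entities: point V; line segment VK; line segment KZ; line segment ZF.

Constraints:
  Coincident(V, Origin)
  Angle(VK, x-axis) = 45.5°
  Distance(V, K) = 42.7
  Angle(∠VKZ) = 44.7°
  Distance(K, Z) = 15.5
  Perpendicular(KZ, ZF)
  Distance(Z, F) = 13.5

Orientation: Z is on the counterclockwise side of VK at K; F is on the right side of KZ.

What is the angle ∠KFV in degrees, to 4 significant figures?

67.78°

V is at the origin; VK runs at 45.5° with length 42.7, so K = 42.7·(cos 45.5°, sin 45.5°) = (29.93, 30.46). ∠VKZ = 44.7°, so KZ runs at 45.5° + (180° − 44.7°) = 180.8° from the x-axis; with |KZ| = 15.5, Z = K + 15.5·(cos 180.8°, sin 180.8°) = (14.43, 30.24). KZ is perpendicular to ZF; with |ZF| = 13.5 on the right of KZ, F = Z + 13.5·(-0.01396, 0.9999) = (14.24, 43.74). Then cos ∠KFV = FK·FV / (|FK||FV|), giving 67.78°.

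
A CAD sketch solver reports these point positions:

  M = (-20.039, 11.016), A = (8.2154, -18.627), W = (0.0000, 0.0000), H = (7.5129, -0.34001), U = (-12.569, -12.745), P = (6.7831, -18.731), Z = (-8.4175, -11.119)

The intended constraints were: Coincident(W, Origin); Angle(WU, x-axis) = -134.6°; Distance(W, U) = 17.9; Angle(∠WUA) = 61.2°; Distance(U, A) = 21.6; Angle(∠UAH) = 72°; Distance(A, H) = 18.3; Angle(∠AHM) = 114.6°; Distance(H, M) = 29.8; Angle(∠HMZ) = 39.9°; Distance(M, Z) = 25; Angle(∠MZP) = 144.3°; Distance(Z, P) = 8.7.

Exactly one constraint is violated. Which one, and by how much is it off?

Distance(Z, P) = 8.7 — off by 8.30.

W = (0.00, 0.00) ✓; WU at -134.6° ✓; |WU| = 17.90 ✓; ∠WUA = 61.20° ✓; |UA| = 21.60 ✓; ∠UAH = 72.00° ✓; |AH| = 18.30 ✓; ∠AHM = 114.6° ✓; |HM| = 29.80 ✓; ∠HMZ = 39.90° ✓; |MZ| = 25.00 ✓; ∠MZP = 144.3° ✓; |ZP| = 17.00 ✗.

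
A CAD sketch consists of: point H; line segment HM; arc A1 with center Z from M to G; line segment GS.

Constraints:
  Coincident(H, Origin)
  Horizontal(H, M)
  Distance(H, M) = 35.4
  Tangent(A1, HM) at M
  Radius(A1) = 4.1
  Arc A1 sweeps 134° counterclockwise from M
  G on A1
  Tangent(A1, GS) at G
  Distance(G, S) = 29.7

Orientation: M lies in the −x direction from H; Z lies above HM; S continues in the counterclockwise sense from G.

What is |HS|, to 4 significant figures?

60.16

H is at the origin; HM is horizontal with |HM| = 35.4 and M on the −x side, so M = (-35.40, 0.000). A1 meets HM tangentially, so ZM is at right angles to HM, so Z = M + (0, 4.1) = (-35.40, 4.100). On A1, M sits at bearing -90° from Z; a 134° counterclockwise sweep puts G at bearing 44°, so G = Z + 4.1·(cos 44°, sin 44°) = (-32.45, 6.948). A1 meets GS tangentially, so ZG is at right angles to GS, so GS runs along (−sin 44°, cos 44°); with |GS| = 29.7, S = (-53.08, 28.31). Then |HS| = |S − H| = 60.16.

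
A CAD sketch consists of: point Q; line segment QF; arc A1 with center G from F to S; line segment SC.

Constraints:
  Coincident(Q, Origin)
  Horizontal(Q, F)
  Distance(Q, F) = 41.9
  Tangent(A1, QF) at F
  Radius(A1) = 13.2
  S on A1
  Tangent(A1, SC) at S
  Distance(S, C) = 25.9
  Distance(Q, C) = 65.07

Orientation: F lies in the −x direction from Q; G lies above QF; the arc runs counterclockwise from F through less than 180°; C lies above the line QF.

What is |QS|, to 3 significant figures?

39.5

Checks: Q = (0.00, 0.00) ✓; |GS| = 13.20 ✓; ∠(GS, SC) = 90.00° ✓; |SC| = 25.90 ✓; |QC| = 65.07 ✓.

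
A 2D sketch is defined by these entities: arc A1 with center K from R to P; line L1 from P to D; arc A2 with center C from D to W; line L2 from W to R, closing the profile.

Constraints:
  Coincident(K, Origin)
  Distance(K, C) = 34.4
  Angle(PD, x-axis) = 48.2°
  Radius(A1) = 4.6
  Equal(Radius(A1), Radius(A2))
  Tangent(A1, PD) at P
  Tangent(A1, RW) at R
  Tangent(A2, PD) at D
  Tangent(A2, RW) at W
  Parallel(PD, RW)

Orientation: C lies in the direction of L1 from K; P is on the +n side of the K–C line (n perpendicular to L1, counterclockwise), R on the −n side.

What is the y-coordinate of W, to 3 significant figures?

22.6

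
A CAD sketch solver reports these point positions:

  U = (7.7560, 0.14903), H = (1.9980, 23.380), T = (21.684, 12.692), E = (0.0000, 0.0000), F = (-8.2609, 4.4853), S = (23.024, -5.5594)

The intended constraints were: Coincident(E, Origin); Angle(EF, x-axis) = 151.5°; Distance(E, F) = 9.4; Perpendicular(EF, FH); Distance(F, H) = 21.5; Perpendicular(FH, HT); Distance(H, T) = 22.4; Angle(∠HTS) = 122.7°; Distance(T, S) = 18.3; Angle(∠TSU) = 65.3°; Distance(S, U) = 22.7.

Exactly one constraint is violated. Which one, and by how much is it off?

Distance(S, U) = 22.7 — off by 6.40.

E = (0.00, 0.00) ✓; EF at 151.5° ✓; |EF| = 9.400 ✓; ∠(EF, FH) = 90.00° ✓; |FH| = 21.50 ✓; ∠(FH, HT) = 90.00° ✓; |HT| = 22.40 ✓; ∠HTS = 122.7° ✓; |TS| = 18.30 ✓; ∠TSU = 65.30° ✓; |SU| = 16.30 ✗.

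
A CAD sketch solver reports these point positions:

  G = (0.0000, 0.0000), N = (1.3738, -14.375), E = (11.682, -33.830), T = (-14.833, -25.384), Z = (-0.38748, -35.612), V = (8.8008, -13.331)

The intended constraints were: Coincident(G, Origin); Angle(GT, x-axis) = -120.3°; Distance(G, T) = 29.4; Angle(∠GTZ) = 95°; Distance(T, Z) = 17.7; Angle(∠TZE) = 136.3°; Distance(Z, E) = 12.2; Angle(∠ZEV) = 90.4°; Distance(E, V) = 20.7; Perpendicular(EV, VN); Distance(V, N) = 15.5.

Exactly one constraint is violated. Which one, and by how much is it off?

Distance(V, N) = 15.5 — off by 8.00.

G = (0.00, 0.00) ✓; GT at -120.3° ✓; |GT| = 29.40 ✓; ∠GTZ = 95.00° ✓; |TZ| = 17.70 ✓; ∠TZE = 136.3° ✓; |ZE| = 12.20 ✓; ∠ZEV = 90.40° ✓; |EV| = 20.70 ✓; ∠(EV, VN) = 90.00° ✓; |VN| = 7.500 ✗.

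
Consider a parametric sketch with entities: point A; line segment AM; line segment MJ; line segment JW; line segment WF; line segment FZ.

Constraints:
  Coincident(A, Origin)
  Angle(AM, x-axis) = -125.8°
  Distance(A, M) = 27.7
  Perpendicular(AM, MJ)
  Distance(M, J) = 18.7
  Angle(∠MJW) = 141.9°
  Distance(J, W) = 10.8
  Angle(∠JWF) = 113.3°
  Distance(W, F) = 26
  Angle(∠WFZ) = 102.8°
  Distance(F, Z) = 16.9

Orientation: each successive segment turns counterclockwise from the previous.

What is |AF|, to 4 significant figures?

20.96

A is at the origin; AM runs at -125.8° with length 27.7, so M = (-16.20, -22.47). AM ⟂ MJ, so MJ runs at -35.80°; with |MJ| = 18.7, J = (-1.036, -33.41). ∠MJW = 141.9° gives JW at 2.300° from the x-axis; with |JW| = 10.8, W = (9.755, -32.97). ∠JWF = 113.3° gives WF at 69.00° from the x-axis; with |WF| = 26.0, F = (19.07, -8.699). Then |AF| = |F − A| = 20.96.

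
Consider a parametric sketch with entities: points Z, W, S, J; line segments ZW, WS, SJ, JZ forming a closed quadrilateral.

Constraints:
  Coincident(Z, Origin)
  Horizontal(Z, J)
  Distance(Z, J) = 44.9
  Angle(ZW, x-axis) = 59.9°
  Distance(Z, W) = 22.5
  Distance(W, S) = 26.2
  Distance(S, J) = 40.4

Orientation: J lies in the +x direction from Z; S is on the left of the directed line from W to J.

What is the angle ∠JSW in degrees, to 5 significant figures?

67.514°

Checks: |WS| = 26.20 ✓; |SJ| = 40.40 ✓.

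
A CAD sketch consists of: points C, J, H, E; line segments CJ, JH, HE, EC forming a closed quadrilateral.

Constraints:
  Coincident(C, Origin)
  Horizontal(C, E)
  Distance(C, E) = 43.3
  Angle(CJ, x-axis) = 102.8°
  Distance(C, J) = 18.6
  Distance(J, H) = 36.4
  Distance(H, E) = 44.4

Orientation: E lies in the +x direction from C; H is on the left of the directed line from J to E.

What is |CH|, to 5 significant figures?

47.310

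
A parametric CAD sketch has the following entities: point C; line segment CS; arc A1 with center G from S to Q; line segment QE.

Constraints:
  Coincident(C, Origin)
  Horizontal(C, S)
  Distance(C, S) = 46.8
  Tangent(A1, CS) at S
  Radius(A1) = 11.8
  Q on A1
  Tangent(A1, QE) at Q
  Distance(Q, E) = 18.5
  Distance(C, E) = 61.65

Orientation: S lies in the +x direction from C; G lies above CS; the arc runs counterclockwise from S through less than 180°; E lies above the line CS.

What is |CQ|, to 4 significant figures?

60.03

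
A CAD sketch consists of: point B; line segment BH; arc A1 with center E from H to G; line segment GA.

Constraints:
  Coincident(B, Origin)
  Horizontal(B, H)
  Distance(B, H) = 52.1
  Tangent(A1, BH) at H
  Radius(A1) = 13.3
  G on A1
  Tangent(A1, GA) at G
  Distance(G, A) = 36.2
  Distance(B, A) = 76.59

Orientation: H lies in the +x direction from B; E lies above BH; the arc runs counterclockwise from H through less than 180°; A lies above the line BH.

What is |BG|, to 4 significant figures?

67.07

B is at the origin; BH is horizontal with |BH| = 52.1 and H on the +x side, so H = (52.10, 0.000). The tangent condition forces EH to be normal to BH, so E = H + (0, 13.3) = (52.10, 13.30). Since EG ⟂ GA (tangency), |EA| = √(13.3² + 36.2²) = 38.57 regardless of where G sits on A1. So A lies on both circle(B, 76.59) and circle(E, 38.57); the above-BH intersection is A = (56.60, 51.60). G is the foot of the tangent from A: G = (65.03, 16.40).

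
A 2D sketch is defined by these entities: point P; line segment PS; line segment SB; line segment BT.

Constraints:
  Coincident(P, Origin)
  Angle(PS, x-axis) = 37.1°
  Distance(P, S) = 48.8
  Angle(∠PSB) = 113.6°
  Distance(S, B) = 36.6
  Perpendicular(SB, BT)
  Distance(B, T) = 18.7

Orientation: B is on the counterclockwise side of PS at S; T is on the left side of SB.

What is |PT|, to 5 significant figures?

61.873

∠PSB = 113.6°, so SB runs at 37.1° + (180° − 113.6°) = 103.50° from the x-axis; with |SB| = 36.6, B = S + 36.6·(cos 103.50°, sin 103.50°) = (30.378, 65.025). SB ⟂ BT; with |BT| = 18.7 on the left of SB, T = B + 18.7·(-0.97237, -0.23345) = (12.195, 60.660). Then |PT| = |T − P| = 61.873.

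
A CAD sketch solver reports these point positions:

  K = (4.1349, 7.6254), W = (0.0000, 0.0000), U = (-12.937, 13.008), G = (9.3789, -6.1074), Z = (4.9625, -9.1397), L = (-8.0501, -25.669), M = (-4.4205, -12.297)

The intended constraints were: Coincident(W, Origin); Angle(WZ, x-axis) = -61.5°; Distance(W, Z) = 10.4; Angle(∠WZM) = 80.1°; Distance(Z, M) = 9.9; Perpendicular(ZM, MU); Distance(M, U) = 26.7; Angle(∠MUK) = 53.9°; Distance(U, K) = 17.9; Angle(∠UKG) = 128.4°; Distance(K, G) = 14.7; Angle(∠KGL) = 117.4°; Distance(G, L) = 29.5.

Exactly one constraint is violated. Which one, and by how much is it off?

Distance(G, L) = 29.5 — off by 3.30.

W = (0.00, 0.00) ✓; WZ at -61.50° ✓; |WZ| = 10.40 ✓; ∠WZM = 80.10° ✓; |ZM| = 9.900 ✓; ∠(ZM, MU) = 90.00° ✓; |MU| = 26.70 ✓; ∠MUK = 53.90° ✓; |UK| = 17.90 ✓; ∠UKG = 128.4° ✓; |KG| = 14.70 ✓; ∠KGL = 117.4° ✓; |GL| = 26.20 ✗.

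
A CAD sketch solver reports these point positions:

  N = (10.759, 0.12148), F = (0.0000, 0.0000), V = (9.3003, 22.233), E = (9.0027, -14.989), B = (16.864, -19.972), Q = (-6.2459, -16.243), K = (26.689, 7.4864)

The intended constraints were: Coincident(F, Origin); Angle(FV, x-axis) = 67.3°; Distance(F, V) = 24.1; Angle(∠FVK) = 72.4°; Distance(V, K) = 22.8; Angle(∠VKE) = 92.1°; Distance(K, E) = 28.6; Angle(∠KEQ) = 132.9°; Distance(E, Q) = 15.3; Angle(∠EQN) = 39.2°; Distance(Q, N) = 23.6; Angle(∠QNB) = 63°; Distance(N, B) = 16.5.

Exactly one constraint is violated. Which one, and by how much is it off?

Distance(N, B) = 16.5 — off by 4.50.

F = (0.00, 0.00) ✓; FV at 67.30° ✓; |FV| = 24.10 ✓; ∠FVK = 72.40° ✓; |VK| = 22.80 ✓; ∠VKE = 92.10° ✓; |KE| = 28.60 ✓; ∠KEQ = 132.9° ✓; |EQ| = 15.30 ✓; ∠EQN = 39.20° ✓; |QN| = 23.60 ✓; ∠QNB = 63.00° ✓; |NB| = 21.00 ✗.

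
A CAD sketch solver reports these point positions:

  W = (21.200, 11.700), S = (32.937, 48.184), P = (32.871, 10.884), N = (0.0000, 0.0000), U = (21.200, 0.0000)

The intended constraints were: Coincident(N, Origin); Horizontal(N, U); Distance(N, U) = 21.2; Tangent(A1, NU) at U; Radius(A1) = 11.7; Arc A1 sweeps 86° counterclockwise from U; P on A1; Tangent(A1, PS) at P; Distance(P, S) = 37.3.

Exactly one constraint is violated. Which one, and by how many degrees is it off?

Tangent(A1, PS) at P — off by 3.90°.

N = (0.00, 0.00) ✓; N.y = 0.00, U.y = 0.00 ✓; |NU| = 21.20 ✓; ∠(WU, UN) = 90.00° ✓; |WU| = 11.70 ✓; bearing(W→P) − bearing(W→U) = 86.00° ✓; |WP| = 11.70 ✓; ∠(WP, PS) = 86.10° ✗; |PS| = 37.30 ✓.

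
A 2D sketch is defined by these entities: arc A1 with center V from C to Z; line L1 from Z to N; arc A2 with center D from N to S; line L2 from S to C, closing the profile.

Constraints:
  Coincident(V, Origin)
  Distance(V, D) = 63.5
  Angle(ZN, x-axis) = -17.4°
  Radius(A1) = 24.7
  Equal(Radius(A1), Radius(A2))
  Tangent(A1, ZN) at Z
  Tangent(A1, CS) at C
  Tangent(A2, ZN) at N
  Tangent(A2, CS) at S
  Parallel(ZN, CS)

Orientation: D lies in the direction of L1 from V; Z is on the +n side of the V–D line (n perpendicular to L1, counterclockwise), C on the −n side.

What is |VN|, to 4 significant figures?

68.13

The slot axis is L1's direction at -17.4°, so u = (cos -17.4°, sin -17.4°) = (0.9542, -0.2990) and n = (−sin -17.4°, cos -17.4°) = (0.2990, 0.9542). V is at the origin and D lies 63.5 along u from V, so D = 63.5·u = (60.59, -18.99). Tangency of A1 to both parallel lines with radius 24.7 puts Z and C at V ± 24.7·n: Z = (7.386, 23.57), C = (-7.386, -23.57). Equal radii place N and S the same way about D: N = D + 24.7·n = (67.98, 4.581), S = D − 24.7·n = (53.21, -42.56). Then |VN| = |N − V| = 68.13.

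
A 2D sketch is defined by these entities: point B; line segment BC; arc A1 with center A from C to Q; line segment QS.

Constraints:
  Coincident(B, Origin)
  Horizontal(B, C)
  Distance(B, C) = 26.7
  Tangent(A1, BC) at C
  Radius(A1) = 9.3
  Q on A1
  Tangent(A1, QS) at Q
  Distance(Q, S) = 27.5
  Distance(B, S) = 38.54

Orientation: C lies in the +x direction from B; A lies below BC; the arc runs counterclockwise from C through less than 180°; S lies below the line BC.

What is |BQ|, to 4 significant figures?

19.34

B is at the origin; BC is horizontal with |BC| = 26.7 and C on the +x side, so C = (26.70, 0.000). Tangency of A1 to BC means the radius AC is perpendicular to BC, so A = C + (0, -9.3) = (26.70, -9.300). Since AQ ⟂ QS (tangency), |AS| = √(9.3² + 27.5²) = 29.03 regardless of where Q sits on A1. So S lies on both circle(B, 38.54) and circle(A, 29.03); the below-BC intersection is S = (14.58, -35.68). Q is the foot of the tangent from S: Q = (17.45, -8.328).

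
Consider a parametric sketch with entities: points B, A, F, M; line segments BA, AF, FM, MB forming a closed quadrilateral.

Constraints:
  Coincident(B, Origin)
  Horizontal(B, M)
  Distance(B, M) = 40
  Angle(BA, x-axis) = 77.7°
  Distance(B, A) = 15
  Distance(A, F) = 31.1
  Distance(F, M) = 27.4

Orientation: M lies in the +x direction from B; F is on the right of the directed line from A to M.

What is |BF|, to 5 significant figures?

21.152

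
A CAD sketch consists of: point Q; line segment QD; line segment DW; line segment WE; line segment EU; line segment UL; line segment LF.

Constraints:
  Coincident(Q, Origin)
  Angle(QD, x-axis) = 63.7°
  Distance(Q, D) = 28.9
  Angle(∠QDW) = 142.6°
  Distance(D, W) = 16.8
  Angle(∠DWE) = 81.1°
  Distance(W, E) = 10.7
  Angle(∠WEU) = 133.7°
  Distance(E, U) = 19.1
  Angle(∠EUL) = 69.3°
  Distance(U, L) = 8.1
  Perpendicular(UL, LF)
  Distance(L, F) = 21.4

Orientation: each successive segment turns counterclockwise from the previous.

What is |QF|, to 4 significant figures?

42.21

Q is at the origin; QD runs at 63.7° with length 28.9, so D = (12.80, 25.91). ∠QDW = 142.6° gives DW at 101.1° from the x-axis; with |DW| = 16.8, W = (9.570, 42.39). ∠DWE = 81.1° gives WE at -160.0° from the x-axis; with |WE| = 10.7, E = (-0.4843, 38.73). ∠WEU = 133.7° gives EU at -113.7° from the x-axis; with |EU| = 19.1, U = (-8.162, 21.25). ∠EUL = 69.3° gives UL at -3.000° from the x-axis; with |UL| = 8.1, L = (-0.07263, 20.82). UL is perpendicular to LF, so LF runs at 87.00°; with |LF| = 21.4, F = (1.047, 42.19). Then |QF| = |F − Q| = 42.21.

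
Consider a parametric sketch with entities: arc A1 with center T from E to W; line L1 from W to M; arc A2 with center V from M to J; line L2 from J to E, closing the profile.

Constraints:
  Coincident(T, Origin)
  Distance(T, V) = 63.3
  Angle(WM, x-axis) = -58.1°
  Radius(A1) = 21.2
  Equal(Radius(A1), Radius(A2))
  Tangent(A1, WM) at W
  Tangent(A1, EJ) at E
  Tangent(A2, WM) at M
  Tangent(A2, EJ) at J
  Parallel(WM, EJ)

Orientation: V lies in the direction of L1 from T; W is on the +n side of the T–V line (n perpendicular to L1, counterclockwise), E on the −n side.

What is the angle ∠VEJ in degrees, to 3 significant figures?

18.5°

The slot axis is L1's direction at -58.1°, so u = (cos -58.1°, sin -58.1°) = (0.528, -0.849) and n = (−sin -58.1°, cos -58.1°) = (0.849, 0.528). T is at the origin and V lies 63.3 along u from T, so V = 63.3·u = (33.5, -53.7). Tangency of A1 to both parallel lines with radius 21.2 puts W and E at T ± 21.2·n: W = (18.0, 11.2), E = (-18.0, -11.2). Equal radii place M and J the same way about V: M = V + 21.2·n = (51.4, -42.5), J = V − 21.2·n = (15.5, -64.9). Then cos ∠VEJ = EV·EJ / (|EV||EJ|), giving 18.5°.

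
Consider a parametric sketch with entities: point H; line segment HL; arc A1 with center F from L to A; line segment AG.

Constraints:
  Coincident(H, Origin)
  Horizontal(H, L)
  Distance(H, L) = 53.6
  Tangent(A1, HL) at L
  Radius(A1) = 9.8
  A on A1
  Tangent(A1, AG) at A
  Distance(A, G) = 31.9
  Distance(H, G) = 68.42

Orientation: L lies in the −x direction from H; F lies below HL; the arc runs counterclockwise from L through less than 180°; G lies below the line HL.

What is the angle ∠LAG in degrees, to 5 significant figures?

126.02°

H is at the origin; HL is horizontal with |HL| = 53.6 and L on the −x side, so L = (-53.600, 0.0000). A1 meets HL tangentially, so FL is at right angles to HL, so F = L + (0, -9.8) = (-53.600, -9.8000). Since FA ⟂ AG (tangency), |FG| = √(9.8² + 31.9²) = 33.371 regardless of where A sits on A1. So G lies on both circle(H, 68.42) and circle(F, 33.371); the below-HL intersection is G = (-53.084, -43.167). A is the foot of the tangent from G: A = (-62.922, -12.823).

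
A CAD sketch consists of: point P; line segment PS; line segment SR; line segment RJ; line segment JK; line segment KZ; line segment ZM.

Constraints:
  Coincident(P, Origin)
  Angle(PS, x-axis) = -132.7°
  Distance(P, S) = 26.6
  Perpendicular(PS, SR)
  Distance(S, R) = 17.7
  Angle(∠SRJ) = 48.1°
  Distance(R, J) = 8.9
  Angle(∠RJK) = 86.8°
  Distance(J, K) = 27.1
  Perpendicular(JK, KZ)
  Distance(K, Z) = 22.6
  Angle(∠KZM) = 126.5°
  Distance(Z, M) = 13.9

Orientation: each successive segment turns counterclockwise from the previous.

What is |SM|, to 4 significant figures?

34.64

The perpendicularity gives KZ at right angles to JK, so KZ runs at -87.60°; with |KZ| = 22.6, Z = (-31.04, -46.37). ∠KZM = 126.5° gives ZM at -34.10° from the x-axis; with |ZM| = 13.9, M = (-19.53, -54.16). Then |SM| = |M − S| = 34.64.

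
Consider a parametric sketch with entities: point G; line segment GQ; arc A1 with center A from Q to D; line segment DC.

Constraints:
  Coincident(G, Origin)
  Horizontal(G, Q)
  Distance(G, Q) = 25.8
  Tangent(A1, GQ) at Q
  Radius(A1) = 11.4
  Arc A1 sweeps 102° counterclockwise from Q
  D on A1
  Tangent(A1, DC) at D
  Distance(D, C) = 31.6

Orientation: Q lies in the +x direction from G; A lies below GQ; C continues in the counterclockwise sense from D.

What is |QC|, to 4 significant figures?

44.91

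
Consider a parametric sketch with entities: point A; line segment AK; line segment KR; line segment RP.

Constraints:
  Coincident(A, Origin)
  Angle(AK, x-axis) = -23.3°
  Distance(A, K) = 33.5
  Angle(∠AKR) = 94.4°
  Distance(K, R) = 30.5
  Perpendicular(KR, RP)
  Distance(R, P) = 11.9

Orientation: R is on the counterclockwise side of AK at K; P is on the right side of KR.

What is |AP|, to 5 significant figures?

56.088

A is at the origin; AK runs at -23.3° with length 33.5, so K = 33.5·(cos -23.3°, sin -23.3°) = (30.768, -13.251). ∠AKR = 94.4°, so KR runs at -23.3° + (180° − 94.4°) = 62.300° from the x-axis; with |KR| = 30.5, R = K + 30.5·(cos 62.300°, sin 62.300°) = (44.946, 13.754). The perpendicularity gives RP at right angles to KR; with |RP| = 11.9 on the right of KR, P = R + 11.9·(0.88539, -0.46484) = (55.482, 8.2221). Then |AP| = |P − A| = 56.088.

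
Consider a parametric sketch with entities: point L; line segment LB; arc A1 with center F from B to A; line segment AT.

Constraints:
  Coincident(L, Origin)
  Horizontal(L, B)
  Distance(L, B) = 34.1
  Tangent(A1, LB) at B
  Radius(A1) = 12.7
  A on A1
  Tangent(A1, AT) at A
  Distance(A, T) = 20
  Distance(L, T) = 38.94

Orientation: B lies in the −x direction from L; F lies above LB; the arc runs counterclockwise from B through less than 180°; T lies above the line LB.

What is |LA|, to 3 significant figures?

24.8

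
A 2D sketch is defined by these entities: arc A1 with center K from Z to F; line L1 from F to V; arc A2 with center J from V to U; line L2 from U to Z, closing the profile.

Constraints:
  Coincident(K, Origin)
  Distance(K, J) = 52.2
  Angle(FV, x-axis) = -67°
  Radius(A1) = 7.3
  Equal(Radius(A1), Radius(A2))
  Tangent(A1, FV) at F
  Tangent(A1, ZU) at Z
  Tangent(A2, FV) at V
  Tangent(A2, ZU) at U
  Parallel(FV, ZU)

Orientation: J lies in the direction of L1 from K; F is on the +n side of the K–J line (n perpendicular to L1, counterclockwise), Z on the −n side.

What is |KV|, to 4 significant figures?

52.71

Tangency of A1 to both parallel lines with radius 7.3 puts F and Z at K ± 7.3·n: F = (6.720, 2.852), Z = (-6.720, -2.852). Equal radii place V and U the same way about J: V = J + 7.3·n = (27.12, -45.20), U = J − 7.3·n = (13.68, -50.90). Then |KV| = |V − K| = 52.71.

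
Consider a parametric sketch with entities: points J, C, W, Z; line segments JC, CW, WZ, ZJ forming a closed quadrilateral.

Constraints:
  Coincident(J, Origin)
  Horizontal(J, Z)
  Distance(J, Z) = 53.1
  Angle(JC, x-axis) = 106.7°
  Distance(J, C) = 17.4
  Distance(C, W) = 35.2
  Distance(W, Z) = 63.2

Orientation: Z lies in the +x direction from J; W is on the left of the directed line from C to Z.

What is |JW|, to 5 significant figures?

49.088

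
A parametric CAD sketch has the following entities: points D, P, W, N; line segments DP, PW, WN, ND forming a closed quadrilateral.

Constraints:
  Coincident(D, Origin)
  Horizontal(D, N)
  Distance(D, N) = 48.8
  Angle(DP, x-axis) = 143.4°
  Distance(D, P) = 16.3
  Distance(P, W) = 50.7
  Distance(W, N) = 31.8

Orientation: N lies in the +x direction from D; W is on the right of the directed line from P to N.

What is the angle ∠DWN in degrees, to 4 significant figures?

94.85°

Checks: |PW| = 50.70 ✓; |WN| = 31.80 ✓.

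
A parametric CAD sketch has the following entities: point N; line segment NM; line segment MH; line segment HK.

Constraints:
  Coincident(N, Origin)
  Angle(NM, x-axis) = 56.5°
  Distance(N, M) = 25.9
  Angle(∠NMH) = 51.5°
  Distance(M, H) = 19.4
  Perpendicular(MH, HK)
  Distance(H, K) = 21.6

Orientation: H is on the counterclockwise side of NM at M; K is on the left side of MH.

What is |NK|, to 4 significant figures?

3.537

∠NMH = 51.5°, so MH runs at 56.5° + (180° − 51.5°) = 185.0° from the x-axis; with |MH| = 19.4, H = M + 19.4·(cos 185.0°, sin 185.0°) = (-5.031, 19.91). MH ⟂ HK; with |HK| = 21.6 on the left of MH, K = H + 21.6·(0.08716, -0.9962) = (-3.148, -1.611). Then |NK| = |K − N| = 3.537.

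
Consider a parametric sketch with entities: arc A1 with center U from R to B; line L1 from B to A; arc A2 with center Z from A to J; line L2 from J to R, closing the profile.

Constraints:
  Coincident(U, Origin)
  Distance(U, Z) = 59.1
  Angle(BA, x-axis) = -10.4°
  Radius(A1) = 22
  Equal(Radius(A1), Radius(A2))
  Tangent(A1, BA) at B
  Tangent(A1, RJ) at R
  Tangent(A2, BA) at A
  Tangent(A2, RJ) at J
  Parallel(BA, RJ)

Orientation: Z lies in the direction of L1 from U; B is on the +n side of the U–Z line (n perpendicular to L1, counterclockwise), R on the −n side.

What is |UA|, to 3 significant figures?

63.1

Tangency of A1 to both parallel lines with radius 22.0 puts B and R at U ± 22.0·n: B = (3.97, 21.6), R = (-3.97, -21.6). Equal radii place A and J the same way about Z: A = Z + 22.0·n = (62.1, 11.0), J = Z − 22.0·n = (54.2, -32.3). Then |UA| = |A − U| = 63.1.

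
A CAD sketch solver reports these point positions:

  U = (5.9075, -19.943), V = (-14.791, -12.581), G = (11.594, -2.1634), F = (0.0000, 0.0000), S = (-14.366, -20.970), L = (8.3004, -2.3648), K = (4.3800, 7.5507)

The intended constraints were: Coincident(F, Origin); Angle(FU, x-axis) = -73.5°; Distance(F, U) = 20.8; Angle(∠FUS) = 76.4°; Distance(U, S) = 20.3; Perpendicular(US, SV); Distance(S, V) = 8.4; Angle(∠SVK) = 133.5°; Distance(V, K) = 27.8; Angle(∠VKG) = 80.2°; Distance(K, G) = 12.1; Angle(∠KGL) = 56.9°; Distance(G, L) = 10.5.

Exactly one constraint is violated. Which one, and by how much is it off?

Distance(G, L) = 10.5 — off by 7.20.

F = (0.00, 0.00) ✓; FU at -73.50° ✓; |FU| = 20.80 ✓; ∠FUS = 76.40° ✓; |US| = 20.30 ✓; ∠(US, SV) = 90.00° ✓; |SV| = 8.400 ✓; ∠SVK = 133.5° ✓; |VK| = 27.80 ✓; ∠VKG = 80.20° ✓; |KG| = 12.10 ✓; ∠KGL = 56.90° ✓; |GL| = 3.300 ✗.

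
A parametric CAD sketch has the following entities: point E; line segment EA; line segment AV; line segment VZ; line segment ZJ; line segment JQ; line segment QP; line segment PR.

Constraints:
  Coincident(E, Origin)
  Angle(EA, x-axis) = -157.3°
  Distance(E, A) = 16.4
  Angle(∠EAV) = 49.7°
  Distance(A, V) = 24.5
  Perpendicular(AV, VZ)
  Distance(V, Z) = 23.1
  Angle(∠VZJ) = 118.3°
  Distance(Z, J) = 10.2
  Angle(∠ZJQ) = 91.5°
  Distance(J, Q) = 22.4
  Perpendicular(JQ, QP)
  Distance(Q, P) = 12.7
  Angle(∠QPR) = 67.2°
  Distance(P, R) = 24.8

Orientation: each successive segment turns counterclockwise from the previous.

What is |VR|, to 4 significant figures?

27.48

E is at the origin; EA runs at -157.3° with length 16.4, so A = (-15.13, -6.329). ∠EAV = 49.7° gives AV at -27.00° from the x-axis; with |AV| = 24.5, V = (6.700, -17.45). AV is perpendicular to VZ, so VZ runs at 63.00°; with |VZ| = 23.1, Z = (17.19, 3.131). ∠VZJ = 118.3° gives ZJ at 124.7° from the x-axis; with |ZJ| = 10.2, J = (11.38, 11.52). ∠ZJQ = 91.5° gives JQ at -146.8° from the x-axis; with |JQ| = 22.4, Q = (-7.363, -0.7489). JQ ⟂ QP, so QP runs at -56.80°; with |QP| = 12.7, P = (-0.4089, -11.38). ∠QPR = 67.2° gives PR at 56.00° from the x-axis; with |PR| = 24.8, R = (13.46, 9.184). Then |VR| = |R − V| = 27.48.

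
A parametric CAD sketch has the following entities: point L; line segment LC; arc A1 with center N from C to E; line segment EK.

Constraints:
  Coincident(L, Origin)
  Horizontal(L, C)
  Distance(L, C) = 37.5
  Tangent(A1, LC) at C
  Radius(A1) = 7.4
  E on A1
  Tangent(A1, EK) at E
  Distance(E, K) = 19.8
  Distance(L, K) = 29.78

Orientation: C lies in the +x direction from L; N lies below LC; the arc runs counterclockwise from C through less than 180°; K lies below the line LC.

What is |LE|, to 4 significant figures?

31.30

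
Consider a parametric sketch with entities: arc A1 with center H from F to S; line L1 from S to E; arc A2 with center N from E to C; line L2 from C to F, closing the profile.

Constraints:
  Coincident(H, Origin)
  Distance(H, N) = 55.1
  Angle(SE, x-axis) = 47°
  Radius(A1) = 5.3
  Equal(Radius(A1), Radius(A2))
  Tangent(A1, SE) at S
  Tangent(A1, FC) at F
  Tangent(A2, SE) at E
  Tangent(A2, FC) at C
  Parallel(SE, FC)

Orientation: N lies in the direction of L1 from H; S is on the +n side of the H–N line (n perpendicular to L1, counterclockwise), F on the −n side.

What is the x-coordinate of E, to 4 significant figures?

33.70

The slot axis is L1's direction at 47.0°, so u = (cos 47.0°, sin 47.0°) = (0.6820, 0.7314) and n = (−sin 47.0°, cos 47.0°) = (-0.7314, 0.6820). H is at the origin and N lies 55.1 along u from H, so N = 55.1·u = (37.58, 40.30). Tangency of A1 to both parallel lines with radius 5.3 puts S and F at H ± 5.3·n: S = (-3.876, 3.615), F = (3.876, -3.615). Equal radii place E and C the same way about N: E = N + 5.3·n = (33.70, 43.91), C = N − 5.3·n = (41.45, 36.68). So E.x = 33.70.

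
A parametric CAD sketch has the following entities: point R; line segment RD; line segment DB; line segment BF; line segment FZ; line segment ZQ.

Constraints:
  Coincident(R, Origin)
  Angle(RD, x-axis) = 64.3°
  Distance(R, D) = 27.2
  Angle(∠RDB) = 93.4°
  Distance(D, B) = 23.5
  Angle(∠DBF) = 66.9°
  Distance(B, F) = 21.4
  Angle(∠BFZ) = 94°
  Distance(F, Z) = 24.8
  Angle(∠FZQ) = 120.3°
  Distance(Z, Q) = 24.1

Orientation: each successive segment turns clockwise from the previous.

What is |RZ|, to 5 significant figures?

16.969

R is at the origin; RD runs at 64.3° with length 27.2, so D = (11.796, 24.509). ∠RDB = 93.4° gives DB at -22.300° from the x-axis; with |DB| = 23.5, B = (33.538, 15.592). ∠DBF = 66.9° gives BF at -135.40° from the x-axis; with |BF| = 21.4, F = (18.301, 0.56600). ∠BFZ = 94.0° gives FZ at 138.60° from the x-axis; with |FZ| = 24.8, Z = (-0.30216, 16.967). Then |RZ| = |Z − R| = 16.969.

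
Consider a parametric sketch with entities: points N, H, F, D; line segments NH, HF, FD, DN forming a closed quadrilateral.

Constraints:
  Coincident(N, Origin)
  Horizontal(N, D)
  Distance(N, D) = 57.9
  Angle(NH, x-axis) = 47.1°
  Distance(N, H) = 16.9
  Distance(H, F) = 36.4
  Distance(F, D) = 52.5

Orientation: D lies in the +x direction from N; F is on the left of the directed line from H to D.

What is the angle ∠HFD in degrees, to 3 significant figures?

62.3°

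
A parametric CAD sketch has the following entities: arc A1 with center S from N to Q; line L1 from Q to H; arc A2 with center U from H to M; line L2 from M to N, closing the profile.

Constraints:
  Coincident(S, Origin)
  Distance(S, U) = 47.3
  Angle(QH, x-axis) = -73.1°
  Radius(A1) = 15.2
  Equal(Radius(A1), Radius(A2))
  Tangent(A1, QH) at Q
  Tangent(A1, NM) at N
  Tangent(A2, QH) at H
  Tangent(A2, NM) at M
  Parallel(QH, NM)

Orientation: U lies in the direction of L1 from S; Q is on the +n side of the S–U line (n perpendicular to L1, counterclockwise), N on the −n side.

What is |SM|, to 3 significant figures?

49.7

The slot axis is L1's direction at -73.1°, so u = (cos -73.1°, sin -73.1°) = (0.291, -0.957) and n = (−sin -73.1°, cos -73.1°) = (0.957, 0.291). S is at the origin and U lies 47.3 along u from S, so U = 47.3·u = (13.8, -45.3). Tangency of A1 to both parallel lines with radius 15.2 puts Q and N at S ± 15.2·n: Q = (14.5, 4.42), N = (-14.5, -4.42). Equal radii place H and M the same way about U: H = U + 15.2·n = (28.3, -40.8), M = U − 15.2·n = (-0.793, -49.7). Then |SM| = |M − S| = 49.7.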